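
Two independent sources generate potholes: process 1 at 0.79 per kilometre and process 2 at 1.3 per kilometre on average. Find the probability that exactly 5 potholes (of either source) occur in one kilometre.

0.0411

Independent Poisson processes superpose: combined rate λ = 0.79 + 1.3 = 2.09 per kilometre.
So μ = 2.09.
P(N = 5) = e^(−2.09) · 2.09^5/5! ≈ 0.0411.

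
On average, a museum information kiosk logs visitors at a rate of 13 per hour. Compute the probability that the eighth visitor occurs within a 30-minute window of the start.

0.3272

Over the interval, μ = 13 × 0.5 = 6.5 (a 30-minute window = 0.5 hours).
The eighth arrival falls in the interval iff at least 8 events occur there: P(S_8 ≤ t) = P(N ≥ 8) = 1 − P(N ≤ 7) ≈ 0.3272.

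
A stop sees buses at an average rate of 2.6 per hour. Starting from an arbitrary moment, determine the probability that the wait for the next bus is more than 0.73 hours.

The wait for the next event is exponential with rate λ = 2.6 per hour.
P(T > 0.73) = e^(−λt) = e^(−2.6 × 0.73) = e^(−1.898) ≈ 0.1499.

0.1499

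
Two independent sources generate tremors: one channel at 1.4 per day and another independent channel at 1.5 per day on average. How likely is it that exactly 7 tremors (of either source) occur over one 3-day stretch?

0.1247

Independent Poisson processes superpose: combined rate λ = 1.4 + 1.5 = 2.9 per day.
Over the interval, μ = 2.9 × 3 = 8.7 (a 3-day stretch = 3 days).
P(N = 7) = e^(−8.7) · 8.7^7/7! ≈ 0.1247.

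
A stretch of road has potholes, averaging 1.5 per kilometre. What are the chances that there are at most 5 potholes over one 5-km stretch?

Over the interval, μ = 1.5 × 5 = 7.5 (a 5-km stretch = 5 kilometres).
P(N ≤ 5) = Σ_{j=0}^{5} e^(−μ) μ^j/j! ≈ 0.2414.

0.2414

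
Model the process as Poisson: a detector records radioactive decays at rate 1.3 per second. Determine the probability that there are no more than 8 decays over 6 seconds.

0.6204

Over the interval, μ = 1.3 × 6 = 7.8 (6 seconds).
P(N ≤ 8) = Σ_{j=0}^{8} e^(−μ) μ^j/j! ≈ 0.6204.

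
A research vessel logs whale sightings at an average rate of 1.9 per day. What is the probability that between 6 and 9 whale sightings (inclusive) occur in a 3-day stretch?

Over the interval, μ = 1.9 × 3 = 5.7 (a 3-day stretch = 3 days).
P(6 ≤ N ≤ 9) = Σ_{j=6}^{9} e^(−5.7) · 5.7^j/j! ≈ 0.4402.

0.4402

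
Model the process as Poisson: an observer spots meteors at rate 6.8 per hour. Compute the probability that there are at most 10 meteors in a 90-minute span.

0.5580

Over the interval, μ = 6.8 × 1.5 = 10.2 (a 90-minute span = 1.5 hours).
P(N ≤ 10) = Σ_{j=0}^{10} e^(−μ) μ^j/j! ≈ 0.5580.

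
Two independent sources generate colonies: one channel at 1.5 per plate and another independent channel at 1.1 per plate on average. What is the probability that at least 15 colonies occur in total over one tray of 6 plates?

0.5944

Independent Poisson processes superpose: combined rate λ = 1.5 + 1.1 = 2.6 per plate.
Over the interval, μ = 2.6 × 6 = 15.6 (a tray of 6 plates = 6 plates).
P(N ≥ 15) = 1 − P(N ≤ 14) ≈ 0.5944.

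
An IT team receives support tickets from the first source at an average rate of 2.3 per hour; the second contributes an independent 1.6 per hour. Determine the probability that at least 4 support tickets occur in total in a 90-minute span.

0.8349

Independent Poisson processes superpose: combined rate λ = 2.3 + 1.6 = 3.9 per hour.
Over the interval, μ = 3.9 × 1.5 = 5.85 (a 90-minute span = 1.5 hours).
P(N ≥ 4) = 1 − P(N ≤ 3) ≈ 0.8349.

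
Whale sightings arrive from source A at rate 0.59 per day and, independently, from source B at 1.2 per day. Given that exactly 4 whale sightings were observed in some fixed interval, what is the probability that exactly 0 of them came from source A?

Given the total, each event is independently from source A with probability p = λ_A/(λ_A+λ_B) = 0.59/1.79 ≈ 0.3296.
So K ~ Binomial(4, 0.59/1.79): P(K = 0) = C(4,0) · (0.59/1.79)^0 · (1.2/1.79)^4 ≈ 0.2020.

0.2020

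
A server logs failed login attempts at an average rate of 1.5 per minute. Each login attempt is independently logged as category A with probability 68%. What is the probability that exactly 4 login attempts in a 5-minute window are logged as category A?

0.1719

Thinning: the login attempts that are logged as category A themselves form a Poisson process with rate 0.68 × 1.5 = 1.02 per minute.
Over the interval, μ = 1.02 × 5 = 5.1 (a 5-minute window = 5 minutes).
P(N = 4) = e^(−5.1) · 5.1^4/4! ≈ 0.1719.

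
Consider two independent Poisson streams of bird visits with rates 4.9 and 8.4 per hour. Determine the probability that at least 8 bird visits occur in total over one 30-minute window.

0.3493

Independent Poisson processes superpose: combined rate λ = 4.9 + 8.4 = 13.3 per hour.
Over the interval, μ = 13.3 × 0.5 = 6.65 (a 30-minute window = 0.5 hours).
P(N ≥ 8) = 1 − P(N ≤ 7) ≈ 0.3493.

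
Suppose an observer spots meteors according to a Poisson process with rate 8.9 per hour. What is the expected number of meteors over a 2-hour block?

E[N] = λt = 8.9 × 2 = 17.8 (a 2-hour block = 2 hours).

17.8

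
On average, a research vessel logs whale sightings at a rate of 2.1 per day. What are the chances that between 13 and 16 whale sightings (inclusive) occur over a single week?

Over the interval, μ = 2.1 × 7 = 14.7 (a week = 7 days).
P(13 ≤ N ≤ 16) = Σ_{j=13}^{16} e^(−14.7) · 14.7^j/j! ≈ 0.3994.

0.3994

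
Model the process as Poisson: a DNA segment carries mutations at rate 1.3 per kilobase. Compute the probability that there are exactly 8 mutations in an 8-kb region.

Over the interval, μ = 1.3 × 8 = 10.4 (an 8-kb region = 8 kilobases).
P(N = 8) = e^(−μ) μ^8/8! = e^(−10.4) · 10.4^8/40320 ≈ 0.1033.

0.1033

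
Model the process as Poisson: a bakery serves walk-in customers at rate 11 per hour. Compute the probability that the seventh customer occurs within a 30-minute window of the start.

0.3140

Over the interval, μ = 11 × 0.5 = 5.5 (a 30-minute window = 0.5 hours).
The seventh arrival falls in the interval iff at least 7 events occur there: P(S_7 ≤ t) = P(N ≥ 7) = 1 − P(N ≤ 6) ≈ 0.3140.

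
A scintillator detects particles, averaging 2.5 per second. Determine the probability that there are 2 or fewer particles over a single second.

With mean μ = 2.5 per second,
P(N ≤ 2) = Σ_{j=0}^{2} e^(−μ) μ^j/j! ≈ 0.5438.

0.5438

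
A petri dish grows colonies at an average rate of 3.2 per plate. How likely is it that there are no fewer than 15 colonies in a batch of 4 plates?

0.3046

Over the interval, μ = 3.2 × 4 = 12.8 (a batch of 4 plates = 4 plates).
P(N ≥ 15) = 1 − P(N ≤ 14) = 1 − Σ_{j=0}^{14} e^(−μ) μ^j/j! ≈ 0.3046.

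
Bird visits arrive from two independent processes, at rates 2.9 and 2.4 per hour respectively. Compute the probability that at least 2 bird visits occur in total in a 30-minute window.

0.7421

Independent Poisson processes superpose: combined rate λ = 2.9 + 2.4 = 5.3 per hour.
Over the interval, μ = 5.3 × 0.5 = 2.65 (a 30-minute window = 0.5 hours).
P(N ≥ 2) = 1 − P(N ≤ 1) ≈ 0.7421.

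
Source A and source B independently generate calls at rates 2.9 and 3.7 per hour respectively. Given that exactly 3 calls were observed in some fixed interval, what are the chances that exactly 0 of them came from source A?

Given the total, each event is independently from source A with probability p = λ_A/(λ_A+λ_B) = 2.9/6.6 ≈ 0.4394.
So K ~ Binomial(3, 2.9/6.6): P(K = 0) = C(3,0) · (2.9/6.6)^0 · (3.7/6.6)^3 ≈ 0.1762.

0.1762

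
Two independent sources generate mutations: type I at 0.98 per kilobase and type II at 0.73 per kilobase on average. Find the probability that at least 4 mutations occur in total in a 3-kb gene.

Independent Poisson processes superpose: combined rate λ = 0.98 + 0.73 = 1.71 per kilobase.
Over the interval, μ = 1.71 × 3 = 5.13 (a 3-kb gene = 3 kilobases).
P(N ≥ 4) = 1 − P(N ≤ 3) ≈ 0.7528.

0.7528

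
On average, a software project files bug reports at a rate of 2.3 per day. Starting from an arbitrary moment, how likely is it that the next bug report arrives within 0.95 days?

0.8875

Inter-arrival times are exponential with rate λ = 2.3 per day.
P(T ≤ 0.95) = 1 − e^(−λt) = 1 − e^(−2.3 × 0.95) = 1 − e^(−2.185) ≈ 0.8875.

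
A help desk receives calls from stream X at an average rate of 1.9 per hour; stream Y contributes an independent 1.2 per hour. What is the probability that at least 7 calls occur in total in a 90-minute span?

Independent Poisson processes superpose: combined rate λ = 1.9 + 1.2 = 3.1 per hour.
Over the interval, μ = 3.1 × 1.5 = 4.65 (a 90-minute span = 1.5 hours).
P(N ≥ 7) = 1 − P(N ≤ 6) ≈ 0.1886.

0.1886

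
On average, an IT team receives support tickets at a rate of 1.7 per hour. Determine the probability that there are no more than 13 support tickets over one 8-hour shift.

Over the interval, μ = 1.7 × 8 = 13.6 (an 8-hour shift = 8 hours).
P(N ≤ 13) = Σ_{j=0}^{13} e^(−μ) μ^j/j! ≈ 0.5074.

0.5074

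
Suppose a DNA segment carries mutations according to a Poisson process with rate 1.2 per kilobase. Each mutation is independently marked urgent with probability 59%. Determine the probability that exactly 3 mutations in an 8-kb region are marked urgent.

0.1050

Thinning: the mutations that are marked urgent themselves form a Poisson process with rate 0.59 × 1.2 = 0.708 per kilobase.
Over the interval, μ = 0.708 × 8 = 5.664 (an 8-kb region = 8 kilobases).
P(N = 3) = e^(−5.664) · 5.664^3/3! ≈ 0.1050.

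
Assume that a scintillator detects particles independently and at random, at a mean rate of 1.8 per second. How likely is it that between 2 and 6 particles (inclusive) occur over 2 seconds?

Over the interval, μ = 1.8 × 2 = 3.6 (2 seconds).
P(2 ≤ N ≤ 6) = Σ_{j=2}^{6} e^(−3.6) · 3.6^j/j! ≈ 0.8010.

0.8010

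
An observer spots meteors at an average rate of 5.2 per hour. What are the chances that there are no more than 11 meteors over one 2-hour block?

0.6505

Over the interval, μ = 5.2 × 2 = 10.4 (a 2-hour block = 2 hours).
P(N ≤ 11) = Σ_{j=0}^{11} e^(−μ) μ^j/j! ≈ 0.6505.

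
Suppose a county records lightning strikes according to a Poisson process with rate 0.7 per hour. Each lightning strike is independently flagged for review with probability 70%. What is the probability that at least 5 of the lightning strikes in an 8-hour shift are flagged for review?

0.3555

Thinning: the lightning strikes that are flagged for review themselves form a Poisson process with rate 0.7 × 0.7 = 0.49 per hour.
Over the interval, μ = 0.49 × 8 = 3.92 (an 8-hour shift = 8 hours).
P(N ≥ 5) = 1 − P(N ≤ 4) ≈ 0.3555.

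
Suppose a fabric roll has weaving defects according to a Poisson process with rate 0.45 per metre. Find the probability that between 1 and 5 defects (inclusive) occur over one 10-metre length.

Over the interval, μ = 0.45 × 10 = 4.5 (a 10-metre length = 10 metres).
P(1 ≤ N ≤ 5) = Σ_{j=1}^{5} e^(−4.5) · 4.5^j/j! ≈ 0.6918.

0.6918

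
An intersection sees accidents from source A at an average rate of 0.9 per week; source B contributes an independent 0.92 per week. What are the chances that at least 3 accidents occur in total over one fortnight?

0.7043

Independent Poisson processes superpose: combined rate λ = 0.9 + 0.92 = 1.82 per week.
Over the interval, μ = 1.82 × 2 = 3.64 (a fortnight = 2 weeks).
P(N ≥ 3) = 1 − P(N ≤ 2) ≈ 0.7043.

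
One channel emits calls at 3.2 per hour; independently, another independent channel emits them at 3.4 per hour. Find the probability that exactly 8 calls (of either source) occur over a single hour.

Independent Poisson processes superpose: combined rate λ = 3.2 + 3.4 = 6.6 per hour.
So μ = 6.6.
P(N = 8) = e^(−6.6) · 6.6^8/8! ≈ 0.1215.

0.1215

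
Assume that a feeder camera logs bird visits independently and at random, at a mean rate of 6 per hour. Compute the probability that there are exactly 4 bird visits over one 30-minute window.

0.1680

Over the interval, μ = 6 × 0.5 = 3 (a 30-minute window = 0.5 hours).
P(N = 4) = e^(−μ) μ^4/4! = e^(−3) · 3^4/24 ≈ 0.1680.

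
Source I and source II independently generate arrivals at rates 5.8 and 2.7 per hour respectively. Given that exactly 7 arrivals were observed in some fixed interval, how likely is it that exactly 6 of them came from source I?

Given the total, each event is independently from source I with probability p = λ_I/(λ_I+λ_II) = 5.8/8.5 ≈ 0.6824.
So K ~ Binomial(7, 5.8/8.5): P(K = 6) = C(7,6) · (5.8/8.5)^6 · (2.7/8.5)^1 ≈ 0.2244.

0.2244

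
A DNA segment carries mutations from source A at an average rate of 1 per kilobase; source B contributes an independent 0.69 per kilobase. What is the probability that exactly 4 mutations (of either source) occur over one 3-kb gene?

0.1730

Independent Poisson processes superpose: combined rate λ = 1 + 0.69 = 1.69 per kilobase.
Over the interval, μ = 1.69 × 3 = 5.07 (a 3-kb gene = 3 kilobases).
P(N = 4) = e^(−5.07) · 5.07^4/4! ≈ 0.1730.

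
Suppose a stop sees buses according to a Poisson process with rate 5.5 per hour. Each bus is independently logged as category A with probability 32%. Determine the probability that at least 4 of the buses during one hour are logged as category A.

Thinning: the buses that are logged as category A themselves form a Poisson process with rate 0.32 × 5.5 = 1.76 per hour.
So μ = 1.76.
P(N ≥ 4) = 1 − P(N ≤ 3) ≈ 0.1024.

0.1024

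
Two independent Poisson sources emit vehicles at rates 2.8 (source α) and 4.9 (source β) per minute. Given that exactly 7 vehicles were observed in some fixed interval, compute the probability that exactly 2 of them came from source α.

Given the total, each event is independently from source α with probability p = λ_α/(λ_α+λ_β) = 2.8/7.7 ≈ 0.3636.
So K ~ Binomial(7, 2.8/7.7): P(K = 2) = C(7,2) · (2.8/7.7)^2 · (4.9/7.7)^5 ≈ 0.2898.

0.2898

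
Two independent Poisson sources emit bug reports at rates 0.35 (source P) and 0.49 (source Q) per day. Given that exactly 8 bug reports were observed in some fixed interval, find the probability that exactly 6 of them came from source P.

0.0499

Given the total, each event is independently from source P with probability p = λ_P/(λ_P+λ_Q) = 0.35/0.84 ≈ 0.4167.
So K ~ Binomial(8, 0.35/0.84): P(K = 6) = C(8,6) · (0.35/0.84)^6 · (0.49/0.84)^2 ≈ 0.0499.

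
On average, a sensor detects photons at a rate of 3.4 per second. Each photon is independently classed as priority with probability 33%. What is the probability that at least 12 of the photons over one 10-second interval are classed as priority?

0.4470

Thinning: the photons that are classed as priority themselves form a Poisson process with rate 0.33 × 3.4 = 1.122 per second.
Over the interval, μ = 1.122 × 10 = 11.22 (a 10-second interval = 10 seconds).
P(N ≥ 12) = 1 − P(N ≤ 11) ≈ 0.4470.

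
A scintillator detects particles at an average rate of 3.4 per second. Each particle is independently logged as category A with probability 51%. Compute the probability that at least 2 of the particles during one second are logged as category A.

Thinning: the particles that are logged as category A themselves form a Poisson process with rate 0.51 × 3.4 = 1.734 per second.
So μ = 1.734.
P(N ≥ 2) = 1 − P(N ≤ 1) ≈ 0.5172.

0.5172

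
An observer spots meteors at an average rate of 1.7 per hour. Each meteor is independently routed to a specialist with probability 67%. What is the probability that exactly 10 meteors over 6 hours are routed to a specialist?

Thinning: the meteors that are routed to a specialist themselves form a Poisson process with rate 0.67 × 1.7 = 1.139 per hour.
Over the interval, μ = 1.139 × 6 = 6.834 (6 hours).
P(N = 10) = e^(−6.834) · 6.834^10/10! ≈ 0.0659.

0.0659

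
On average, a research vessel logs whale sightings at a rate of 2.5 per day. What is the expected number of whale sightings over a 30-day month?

E[N] = λt = 2.5 × 30 = 75 (a 30-day month = 30 days).

75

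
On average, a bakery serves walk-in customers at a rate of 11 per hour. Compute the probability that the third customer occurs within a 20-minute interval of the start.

0.7089

Over the interval, μ = 11 × 1/3 ≈ 3.66667 (a 20-minute interval = 1/3 hours).
The third arrival falls in the interval iff at least 3 events occur there: P(S_3 ≤ t) = P(N ≥ 3) = 1 − P(N ≤ 2) ≈ 0.7089.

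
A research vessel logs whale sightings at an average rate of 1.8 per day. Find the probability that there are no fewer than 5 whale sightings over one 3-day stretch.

Over the interval, μ = 1.8 × 3 = 5.4 (a 3-day stretch = 3 days).
P(N ≥ 5) = 1 − P(N ≤ 4) = 1 − Σ_{j=0}^{4} e^(−μ) μ^j/j! ≈ 0.6267.

0.6267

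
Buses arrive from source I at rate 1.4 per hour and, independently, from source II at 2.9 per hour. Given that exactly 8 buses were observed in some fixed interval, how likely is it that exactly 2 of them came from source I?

0.2793

Given the total, each event is independently from source I with probability p = λ_I/(λ_I+λ_II) = 1.4/4.3 ≈ 0.3256.
So K ~ Binomial(8, 1.4/4.3): P(K = 2) = C(8,2) · (1.4/4.3)^2 · (2.9/4.3)^6 ≈ 0.2793.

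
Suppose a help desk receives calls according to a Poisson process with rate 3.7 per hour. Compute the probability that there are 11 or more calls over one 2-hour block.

Over the interval, μ = 3.7 × 2 = 7.4 (a 2-hour block = 2 hours).
P(N ≥ 11) = 1 − P(N ≤ 10) = 1 − Σ_{j=0}^{10} e^(−μ) μ^j/j! ≈ 0.1293.

0.1293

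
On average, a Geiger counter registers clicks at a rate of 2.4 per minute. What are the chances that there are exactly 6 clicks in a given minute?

With mean μ = 2.4 per minute,
P(N = 6) = e^(−μ) μ^6/6! = e^(−2.4) · 2.4^6/720 ≈ 0.0241.

0.0241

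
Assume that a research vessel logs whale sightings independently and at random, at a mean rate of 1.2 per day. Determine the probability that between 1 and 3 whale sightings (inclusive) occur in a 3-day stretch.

Over the interval, μ = 1.2 × 3 = 3.6 (a 3-day stretch = 3 days).
P(1 ≤ N ≤ 3) = Σ_{j=1}^{3} e^(−3.6) · 3.6^j/j! ≈ 0.4879.

0.4879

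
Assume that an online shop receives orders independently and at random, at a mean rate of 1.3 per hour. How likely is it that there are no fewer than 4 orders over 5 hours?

Over the interval, μ = 1.3 × 5 = 6.5 (5 hours).
P(N ≥ 4) = 1 − P(N ≤ 3) = 1 − Σ_{j=0}^{3} e^(−μ) μ^j/j! ≈ 0.8882.

0.8882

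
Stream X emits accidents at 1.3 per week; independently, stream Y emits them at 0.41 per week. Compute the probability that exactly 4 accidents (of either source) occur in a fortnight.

0.1865

Independent Poisson processes superpose: combined rate λ = 1.3 + 0.41 = 1.71 per week.
Over the interval, μ = 1.71 × 2 = 3.42 (a fortnight = 2 weeks).
P(N = 4) = e^(−3.42) · 3.42^4/4! ≈ 0.1865.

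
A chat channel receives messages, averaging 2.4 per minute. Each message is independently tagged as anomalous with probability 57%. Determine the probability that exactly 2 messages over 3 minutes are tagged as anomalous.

Thinning: the messages that are tagged as anomalous themselves form a Poisson process with rate 0.57 × 2.4 = 1.368 per minute.
Over the interval, μ = 1.368 × 3 = 4.104 (3 minutes).
P(N = 2) = e^(−4.104) · 4.104^2/2! ≈ 0.1390.

0.1390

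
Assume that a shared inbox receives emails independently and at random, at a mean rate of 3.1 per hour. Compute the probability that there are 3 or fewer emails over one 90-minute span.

0.3176

Over the interval, μ = 3.1 × 1.5 = 4.65 (a 90-minute span = 1.5 hours).
P(N ≤ 3) = Σ_{j=0}^{3} e^(−μ) μ^j/j! ≈ 0.3176.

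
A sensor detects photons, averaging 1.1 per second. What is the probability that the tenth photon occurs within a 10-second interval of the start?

Over the interval, μ = 1.1 × 10 = 11 (a 10-second interval = 10 seconds).
The tenth arrival falls in the interval iff at least 10 events occur there: P(S_10 ≤ t) = P(N ≥ 10) = 1 − P(N ≤ 9) ≈ 0.6595.

0.6595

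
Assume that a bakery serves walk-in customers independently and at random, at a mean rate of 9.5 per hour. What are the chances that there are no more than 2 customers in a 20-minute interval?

Over the interval, μ = 9.5 × 1/3 ≈ 3.16667 (a 20-minute interval = 1/3 hours).
P(N ≤ 2) = Σ_{j=0}^{2} e^(−μ) μ^j/j! ≈ 0.3869.

0.3869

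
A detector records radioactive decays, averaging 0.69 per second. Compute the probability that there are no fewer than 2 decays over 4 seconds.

Over the interval, μ = 0.69 × 4 = 2.76 (4 seconds).
P(N ≥ 2) = 1 − P(N ≤ 1) = 1 − Σ_{j=0}^{1} e^(−μ) μ^j/j! ≈ 0.7620.

0.7620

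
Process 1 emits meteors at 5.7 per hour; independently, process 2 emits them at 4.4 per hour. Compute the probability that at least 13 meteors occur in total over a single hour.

0.2180

Independent Poisson processes superpose: combined rate λ = 5.7 + 4.4 = 10.1 per hour.
So μ = 10.1.
P(N ≥ 13) = 1 − P(N ≤ 12) ≈ 0.2180.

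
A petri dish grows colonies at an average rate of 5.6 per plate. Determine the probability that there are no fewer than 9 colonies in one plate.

0.1143

With mean μ = 5.6 per plate,
P(N ≥ 9) = 1 − P(N ≤ 8) = 1 − Σ_{j=0}^{8} e^(−μ) μ^j/j! ≈ 0.1143.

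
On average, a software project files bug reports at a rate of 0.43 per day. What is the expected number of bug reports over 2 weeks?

6.02

E[N] = λt = 0.43 × 14 = 6.02 (2 weeks = 14 days).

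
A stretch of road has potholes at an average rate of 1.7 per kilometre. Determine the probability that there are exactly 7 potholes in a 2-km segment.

0.0348

Over the interval, μ = 1.7 × 2 = 3.4 (a 2-km segment = 2 kilometres).
P(N = 7) = e^(−μ) μ^7/7! = e^(−3.4) · 3.4^7/5040 ≈ 0.0348.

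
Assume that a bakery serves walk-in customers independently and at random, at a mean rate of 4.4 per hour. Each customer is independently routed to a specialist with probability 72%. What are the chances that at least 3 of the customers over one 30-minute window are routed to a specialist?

Thinning: the customers that are routed to a specialist themselves form a Poisson process with rate 0.72 × 4.4 = 3.168 per hour.
Over the interval, μ = 3.168 × 0.5 = 1.584 (a 30-minute window = 0.5 hours).
P(N ≥ 3) = 1 − P(N ≤ 2) ≈ 0.2125.

0.2125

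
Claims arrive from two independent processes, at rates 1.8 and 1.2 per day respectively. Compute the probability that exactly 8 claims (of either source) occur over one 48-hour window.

0.1033

Independent Poisson processes superpose: combined rate λ = 1.8 + 1.2 = 3 per day.
Over the interval, μ = 3 × 2 = 6 (a 48-hour window = 2 days).
P(N = 8) = e^(−6) · 6^8/8! ≈ 0.1033.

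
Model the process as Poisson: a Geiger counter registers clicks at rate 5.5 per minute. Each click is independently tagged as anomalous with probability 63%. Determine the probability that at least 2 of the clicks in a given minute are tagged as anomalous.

Thinning: the clicks that are tagged as anomalous themselves form a Poisson process with rate 0.63 × 5.5 = 3.465 per minute.
So μ = 3.465.
P(N ≥ 2) = 1 − P(N ≤ 1) ≈ 0.8604.

0.8604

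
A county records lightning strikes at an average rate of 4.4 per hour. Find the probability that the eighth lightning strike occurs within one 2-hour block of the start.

Over the interval, μ = 4.4 × 2 = 8.8 (a 2-hour block = 2 hours).
The eighth arrival falls in the interval iff at least 8 events occur there: P(S_8 ≤ t) = P(N ≥ 8) = 1 − P(N ≤ 7) ≈ 0.6522.

0.6522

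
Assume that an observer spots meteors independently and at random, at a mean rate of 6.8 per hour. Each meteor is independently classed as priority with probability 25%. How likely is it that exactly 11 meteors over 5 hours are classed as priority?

0.0853

Thinning: the meteors that are classed as priority themselves form a Poisson process with rate 0.25 × 6.8 = 1.7 per hour.
Over the interval, μ = 1.7 × 5 = 8.5 (5 hours).
P(N = 11) = e^(−8.5) · 8.5^11/11! ≈ 0.0853.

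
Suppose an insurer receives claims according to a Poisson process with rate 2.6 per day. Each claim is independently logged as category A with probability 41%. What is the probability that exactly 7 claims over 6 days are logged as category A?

Thinning: the claims that are logged as category A themselves form a Poisson process with rate 0.41 × 2.6 = 1.066 per day.
Over the interval, μ = 1.066 × 6 = 6.396 (6 days).
P(N = 7) = e^(−6.396) · 6.396^7/7! ≈ 0.1449.

0.1449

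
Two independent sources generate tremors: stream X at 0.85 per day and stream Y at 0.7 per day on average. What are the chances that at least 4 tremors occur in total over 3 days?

0.6824

Independent Poisson processes superpose: combined rate λ = 0.85 + 0.7 = 1.55 per day.
Over the interval, μ = 1.55 × 3 = 4.65 (3 days).
P(N ≥ 4) = 1 − P(N ≤ 3) ≈ 0.6824.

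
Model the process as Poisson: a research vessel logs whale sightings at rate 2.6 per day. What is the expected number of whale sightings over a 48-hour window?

E[N] = λt = 2.6 × 2 = 5.2 (a 48-hour window = 2 days).

5.2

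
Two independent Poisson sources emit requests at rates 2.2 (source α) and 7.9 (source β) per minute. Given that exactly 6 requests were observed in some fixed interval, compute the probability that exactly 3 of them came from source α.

Given the total, each event is independently from source α with probability p = λ_α/(λ_α+λ_β) = 2.2/10.1 ≈ 0.2178.
So K ~ Binomial(6, 2.2/10.1): P(K = 3) = C(6,3) · (2.2/10.1)^3 · (7.9/10.1)^3 ≈ 0.0989.

0.0989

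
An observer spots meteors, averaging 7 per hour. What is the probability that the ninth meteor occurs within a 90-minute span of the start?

Over the interval, μ = 7 × 1.5 = 10.5 (a 90-minute span = 1.5 hours).
The ninth arrival falls in the interval iff at least 9 events occur there: P(S_9 ≤ t) = P(N ≥ 9) = 1 − P(N ≤ 8) ≈ 0.7206.

0.7206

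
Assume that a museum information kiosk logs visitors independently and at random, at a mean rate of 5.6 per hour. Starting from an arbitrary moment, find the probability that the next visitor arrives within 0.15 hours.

Inter-arrival times are exponential with rate λ = 5.6 per hour.
P(T ≤ 0.15) = 1 − e^(−λt) = 1 − e^(−5.6 × 0.15) = 1 − e^(−0.84) ≈ 0.5683.

0.5683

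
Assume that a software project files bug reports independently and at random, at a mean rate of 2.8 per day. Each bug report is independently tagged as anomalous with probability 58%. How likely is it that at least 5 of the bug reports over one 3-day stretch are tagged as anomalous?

0.5368

Thinning: the bug reports that are tagged as anomalous themselves form a Poisson process with rate 0.58 × 2.8 = 1.624 per day.
Over the interval, μ = 1.624 × 3 = 4.872 (a 3-day stretch = 3 days).
P(N ≥ 5) = 1 − P(N ≤ 4) ≈ 0.5368.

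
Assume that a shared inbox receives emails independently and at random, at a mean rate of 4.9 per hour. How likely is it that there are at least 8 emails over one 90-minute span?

Over the interval, μ = 4.9 × 1.5 = 7.35 (a 90-minute span = 1.5 hours).
P(N ≥ 8) = 1 − P(N ≤ 7) = 1 − Σ_{j=0}^{7} e^(−μ) μ^j/j! ≈ 0.4533.

0.4533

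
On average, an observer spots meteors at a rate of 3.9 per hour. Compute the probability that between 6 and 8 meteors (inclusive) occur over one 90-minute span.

Over the interval, μ = 3.9 × 1.5 = 5.85 (a 90-minute span = 1.5 hours).
P(6 ≤ N ≤ 8) = Σ_{j=6}^{8} e^(−5.85) · 5.85^j/j! ≈ 0.3923.

0.3923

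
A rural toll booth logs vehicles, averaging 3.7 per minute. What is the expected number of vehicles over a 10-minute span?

E[N] = λt = 3.7 × 10 = 37 (a 10-minute span = 10 minutes).

37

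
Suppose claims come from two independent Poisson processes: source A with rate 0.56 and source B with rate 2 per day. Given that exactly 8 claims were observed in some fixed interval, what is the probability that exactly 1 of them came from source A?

Given the total, each event is independently from source A with probability p = λ_A/(λ_A+λ_B) = 0.56/2.56 ≈ 0.2188.
So K ~ Binomial(8, 0.56/2.56): P(K = 1) = C(8,1) · (0.56/2.56)^1 · (2/2.56)^7 ≈ 0.3109.

0.3109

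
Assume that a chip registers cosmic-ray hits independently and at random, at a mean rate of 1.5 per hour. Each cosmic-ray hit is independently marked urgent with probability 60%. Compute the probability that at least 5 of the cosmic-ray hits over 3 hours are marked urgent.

0.1371

Thinning: the cosmic-ray hits that are marked urgent themselves form a Poisson process with rate 0.6 × 1.5 = 0.9 per hour.
Over the interval, μ = 0.9 × 3 = 2.7 (3 hours).
P(N ≥ 5) = 1 − P(N ≤ 4) ≈ 0.1371.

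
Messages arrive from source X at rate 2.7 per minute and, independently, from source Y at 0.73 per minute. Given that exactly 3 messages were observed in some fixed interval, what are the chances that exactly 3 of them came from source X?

0.4878

Given the total, each event is independently from source X with probability p = λ_X/(λ_X+λ_Y) = 2.7/3.43 ≈ 0.7872.
So K ~ Binomial(3, 2.7/3.43): P(K = 3) = C(3,3) · (2.7/3.43)^3 · (0.73/3.43)^0 ≈ 0.4878.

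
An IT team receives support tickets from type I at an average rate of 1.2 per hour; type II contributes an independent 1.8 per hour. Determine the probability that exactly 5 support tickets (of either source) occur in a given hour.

0.1008

Independent Poisson processes superpose: combined rate λ = 1.2 + 1.8 = 3 per hour.
So μ = 3.
P(N = 5) = e^(−3) · 3^5/5! ≈ 0.1008.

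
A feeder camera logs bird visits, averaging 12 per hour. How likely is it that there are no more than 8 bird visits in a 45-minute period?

Over the interval, μ = 12 × 0.75 = 9 (a 45-minute period = 0.75 hours).
P(N ≤ 8) = Σ_{j=0}^{8} e^(−μ) μ^j/j! ≈ 0.4557.

0.4557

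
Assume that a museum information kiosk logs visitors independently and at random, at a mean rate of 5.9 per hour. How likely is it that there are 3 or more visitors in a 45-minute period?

Over the interval, μ = 5.9 × 0.75 = 4.425 (a 45-minute period = 0.75 hours).
P(N ≥ 3) = 1 − P(N ≤ 2) = 1 − Σ_{j=0}^{2} e^(−μ) μ^j/j! ≈ 0.8178.

0.8178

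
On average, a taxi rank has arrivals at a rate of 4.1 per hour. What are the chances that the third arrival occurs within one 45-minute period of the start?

Over the interval, μ = 4.1 × 0.75 = 3.075 (a 45-minute period = 0.75 hours).
The third arrival falls in the interval iff at least 3 events occur there: P(S_3 ≤ t) = P(N ≥ 3) = 1 − P(N ≤ 2) ≈ 0.5934.

0.5934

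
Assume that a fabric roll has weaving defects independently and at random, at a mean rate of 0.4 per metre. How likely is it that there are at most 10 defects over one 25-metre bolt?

Over the interval, μ = 0.4 × 25 = 10 (a 25-metre bolt = 25 metres).
P(N ≤ 10) = Σ_{j=0}^{10} e^(−μ) μ^j/j! ≈ 0.5830.

0.5830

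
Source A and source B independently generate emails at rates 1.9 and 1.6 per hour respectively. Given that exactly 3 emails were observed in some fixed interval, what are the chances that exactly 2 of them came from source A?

Given the total, each event is independently from source A with probability p = λ_A/(λ_A+λ_B) = 1.9/3.5 ≈ 0.5429.
So K ~ Binomial(3, 1.9/3.5): P(K = 2) = C(3,2) · (1.9/3.5)^2 · (1.6/3.5)^1 ≈ 0.4042.

0.4042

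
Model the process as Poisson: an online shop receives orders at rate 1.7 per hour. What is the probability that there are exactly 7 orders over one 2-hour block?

Over the interval, μ = 1.7 × 2 = 3.4 (a 2-hour block = 2 hours).
P(N = 7) = e^(−μ) μ^7/7! = e^(−3.4) · 3.4^7/5040 ≈ 0.0348.

0.0348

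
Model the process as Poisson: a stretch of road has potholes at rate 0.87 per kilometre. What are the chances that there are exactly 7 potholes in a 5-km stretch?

Over the interval, μ = 0.87 × 5 = 4.35 (a 5-km stretch = 5 kilometres).
P(N = 7) = e^(−μ) μ^7/7! = e^(−4.35) · 4.35^7/5040 ≈ 0.0755.

0.0755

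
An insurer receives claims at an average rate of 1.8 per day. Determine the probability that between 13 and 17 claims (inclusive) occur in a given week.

Over the interval, μ = 1.8 × 7 = 12.6 (a week = 7 days).
P(13 ≤ N ≤ 17) = Σ_{j=13}^{17} e^(−12.6) · 12.6^j/j! ≈ 0.4034.

0.4034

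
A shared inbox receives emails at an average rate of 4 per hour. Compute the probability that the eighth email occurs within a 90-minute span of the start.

Over the interval, μ = 4 × 1.5 = 6 (a 90-minute span = 1.5 hours).
The eighth arrival falls in the interval iff at least 8 events occur there: P(S_8 ≤ t) = P(N ≥ 8) = 1 − P(N ≤ 7) ≈ 0.2560.

0.2560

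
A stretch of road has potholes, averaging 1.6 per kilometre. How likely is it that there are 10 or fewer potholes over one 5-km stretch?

0.8159

Over the interval, μ = 1.6 × 5 = 8 (a 5-km stretch = 5 kilometres).
P(N ≤ 10) = Σ_{j=0}^{10} e^(−μ) μ^j/j! ≈ 0.8159.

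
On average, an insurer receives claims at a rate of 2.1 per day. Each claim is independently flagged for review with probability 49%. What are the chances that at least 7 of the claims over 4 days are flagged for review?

0.1231

Thinning: the claims that are flagged for review themselves form a Poisson process with rate 0.49 × 2.1 = 1.029 per day.
Over the interval, μ = 1.029 × 4 = 4.116 (4 days).
P(N ≥ 7) = 1 − P(N ≤ 6) ≈ 0.1231.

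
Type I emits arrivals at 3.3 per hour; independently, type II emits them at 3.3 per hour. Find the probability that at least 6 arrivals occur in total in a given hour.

Independent Poisson processes superpose: combined rate λ = 3.3 + 3.3 = 6.6 per hour.
So μ = 6.6.
P(N ≥ 6) = 1 − P(N ≤ 5) ≈ 0.6453.

0.6453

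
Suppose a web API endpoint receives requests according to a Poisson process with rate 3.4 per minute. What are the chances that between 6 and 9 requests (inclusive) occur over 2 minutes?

Over the interval, μ = 3.4 × 2 = 6.8 (2 minutes).
P(6 ≤ N ≤ 9) = Σ_{j=6}^{9} e^(−6.8) · 6.8^j/j! ≈ 0.5232.

0.5232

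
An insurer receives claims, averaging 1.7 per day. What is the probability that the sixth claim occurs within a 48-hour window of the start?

Over the interval, μ = 1.7 × 2 = 3.4 (a 48-hour window = 2 days).
The sixth arrival falls in the interval iff at least 6 events occur there: P(S_6 ≤ t) = P(N ≥ 6) = 1 − P(N ≤ 5) ≈ 0.1295.

0.1295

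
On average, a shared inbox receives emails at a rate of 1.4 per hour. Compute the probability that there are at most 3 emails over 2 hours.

Over the interval, μ = 1.4 × 2 = 2.8 (2 hours).
P(N ≤ 3) = Σ_{j=0}^{3} e^(−μ) μ^j/j! ≈ 0.6919.

0.6919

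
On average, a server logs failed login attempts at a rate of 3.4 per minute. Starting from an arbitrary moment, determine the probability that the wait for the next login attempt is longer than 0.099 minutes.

The wait for the next event is exponential with rate λ = 3.4 per minute.
P(T > 0.099) = e^(−λt) = e^(−3.4 × 0.099) = e^(−0.3366) ≈ 0.7142.

0.7142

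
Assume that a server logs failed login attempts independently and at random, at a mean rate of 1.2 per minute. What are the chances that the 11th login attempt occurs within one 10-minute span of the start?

Over the interval, μ = 1.2 × 10 = 12 (a 10-minute span = 10 minutes).
The 11th arrival falls in the interval iff at least 11 events occur there: P(S_11 ≤ t) = P(N ≥ 11) = 1 − P(N ≤ 10) ≈ 0.6528.

0.6528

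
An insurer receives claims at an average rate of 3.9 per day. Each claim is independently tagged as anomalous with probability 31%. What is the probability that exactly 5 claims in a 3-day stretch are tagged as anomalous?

Thinning: the claims that are tagged as anomalous themselves form a Poisson process with rate 0.31 × 3.9 = 1.209 per day.
Over the interval, μ = 1.209 × 3 = 3.627 (a 3-day stretch = 3 days).
P(N = 5) = e^(−3.627) · 3.627^5/5! ≈ 0.1391.

0.1391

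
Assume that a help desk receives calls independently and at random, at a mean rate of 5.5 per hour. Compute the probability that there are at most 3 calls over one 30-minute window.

0.7030

Over the interval, μ = 5.5 × 0.5 = 2.75 (a 30-minute window = 0.5 hours).
P(N ≤ 3) = Σ_{j=0}^{3} e^(−μ) μ^j/j! ≈ 0.7030.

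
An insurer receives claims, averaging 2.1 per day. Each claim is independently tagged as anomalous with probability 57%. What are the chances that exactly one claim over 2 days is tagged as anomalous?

Thinning: the claims that are tagged as anomalous themselves form a Poisson process with rate 0.57 × 2.1 = 1.197 per day.
Over the interval, μ = 1.197 × 2 = 2.394 (2 days).
P(N = 1) = e^(−2.394) · 2.394^1/1! ≈ 0.2185.

0.2185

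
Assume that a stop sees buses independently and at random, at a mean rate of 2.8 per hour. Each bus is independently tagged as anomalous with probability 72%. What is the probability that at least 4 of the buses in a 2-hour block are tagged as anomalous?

Thinning: the buses that are tagged as anomalous themselves form a Poisson process with rate 0.72 × 2.8 = 2.016 per hour.
Over the interval, μ = 2.016 × 2 = 4.032 (a 2-hour block = 2 hours).
P(N ≥ 4) = 1 − P(N ≤ 3) ≈ 0.5728.

0.5728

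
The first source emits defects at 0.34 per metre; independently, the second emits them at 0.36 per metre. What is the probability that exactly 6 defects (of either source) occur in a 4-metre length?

0.0407

Independent Poisson processes superpose: combined rate λ = 0.34 + 0.36 = 0.7 per metre.
Over the interval, μ = 0.7 × 4 = 2.8 (a 4-metre length = 4 metres).
P(N = 6) = e^(−2.8) · 2.8^6/6! ≈ 0.0407.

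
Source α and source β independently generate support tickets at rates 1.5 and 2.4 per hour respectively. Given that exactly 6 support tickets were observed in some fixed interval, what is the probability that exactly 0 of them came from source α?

Given the total, each event is independently from source α with probability p = λ_α/(λ_α+λ_β) = 1.5/3.9 ≈ 0.3846.
So K ~ Binomial(6, 1.5/3.9): P(K = 0) = C(6,0) · (1.5/3.9)^0 · (2.4/3.9)^6 ≈ 0.0543.

0.0543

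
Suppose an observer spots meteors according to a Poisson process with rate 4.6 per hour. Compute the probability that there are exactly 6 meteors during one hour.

0.1323

With mean μ = 4.6 per hour,
P(N = 6) = e^(−μ) μ^6/6! = e^(−4.6) · 4.6^6/720 ≈ 0.1323.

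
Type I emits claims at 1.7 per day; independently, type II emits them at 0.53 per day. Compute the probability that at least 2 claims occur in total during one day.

Independent Poisson processes superpose: combined rate λ = 1.7 + 0.53 = 2.23 per day.
So μ = 2.23.
P(N ≥ 2) = 1 − P(N ≤ 1) ≈ 0.6527.

0.6527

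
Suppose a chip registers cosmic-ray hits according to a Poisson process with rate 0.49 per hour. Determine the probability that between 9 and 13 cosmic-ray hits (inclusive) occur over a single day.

Over the interval, μ = 0.49 × 24 = 11.76 (a day = 24 hours).
P(9 ≤ N ≤ 13) = Σ_{j=9}^{13} e^(−11.76) · 11.76^j/j! ≈ 0.5352.

0.5352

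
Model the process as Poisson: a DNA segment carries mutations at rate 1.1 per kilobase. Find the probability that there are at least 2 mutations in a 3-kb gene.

0.8414

Over the interval, μ = 1.1 × 3 = 3.3 (a 3-kb gene = 3 kilobases).
P(N ≥ 2) = 1 − P(N ≤ 1) = 1 − Σ_{j=0}^{1} e^(−μ) μ^j/j! ≈ 0.8414.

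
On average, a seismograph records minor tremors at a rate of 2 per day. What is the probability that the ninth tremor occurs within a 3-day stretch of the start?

Over the interval, μ = 2 × 3 = 6 (a 3-day stretch = 3 days).
The ninth arrival falls in the interval iff at least 9 events occur there: P(S_9 ≤ t) = P(N ≥ 9) = 1 − P(N ≤ 8) ≈ 0.1528.

0.1528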